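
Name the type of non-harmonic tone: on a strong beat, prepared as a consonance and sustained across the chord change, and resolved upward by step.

Approach: by preparation — the pitch is first a chord tone, then held (tied or repeated) while the harmony changes under it. Departure: up by step. Metric position: strong.
A prepared dissonance that resolves upward by step — a retardation. (The same figure resolving downward would be a suspension.)

Retardation.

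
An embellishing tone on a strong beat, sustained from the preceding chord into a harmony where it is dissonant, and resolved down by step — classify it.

Suspension.

Approach: by preparation — the pitch is first a chord tone, then held (tied or repeated) while the harmony changes under it. Departure: down by step. Metric position: strong.
A prepared dissonance that resolves downward by step — a suspension. (The same figure resolving upward would be a retardation.)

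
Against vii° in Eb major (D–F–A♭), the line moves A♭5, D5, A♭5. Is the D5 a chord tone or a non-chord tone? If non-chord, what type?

D diminished triad contains D, F, A♭; D is the root, so it is a chord tone.

Chord tone (the root of D diminished triad).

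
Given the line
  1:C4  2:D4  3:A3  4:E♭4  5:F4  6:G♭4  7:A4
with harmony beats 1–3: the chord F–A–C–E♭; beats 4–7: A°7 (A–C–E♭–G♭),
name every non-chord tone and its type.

The harmony at that moment is F dominant seventh chord (F, A, C, E♭); D4 is not a chord tone.
It is approached by step up from C4 and left by leap down to A3.
Step in, leap out — an escape tone.
The harmony at that moment is A diminished seventh chord (A, C, E♭, G♭); F4 is not a chord tone.
It is approached by step up from E♭4 and left by step up to G♭4.
Step in, step out in the same direction — a passing tone.

D4 (beat 2) — escape tone; F4 (beat 5) — passing tone.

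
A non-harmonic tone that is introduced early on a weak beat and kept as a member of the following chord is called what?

Approach: ahead of the chord change (typically by step), so it is dissonant against the current harmony. Departure: none — the same pitch is restated or held and is a chord tone of the new harmony.
Dissonant first, consonant once the harmony catches up: the note simply arrives early — an anticipation. (The reverse timing, consonant first and dissonant after the change, would be a suspension or retardation.)

Anticipation.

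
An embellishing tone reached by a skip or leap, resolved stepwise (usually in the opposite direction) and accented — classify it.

Approach: by leap. Departure: by step. Metric position: strong.
Leap in, step out, in a metrically strong position — an appoggiatura. (It is the mirror image of the escape tone, which steps in and leaps out from a weak position.)

Appoggiatura.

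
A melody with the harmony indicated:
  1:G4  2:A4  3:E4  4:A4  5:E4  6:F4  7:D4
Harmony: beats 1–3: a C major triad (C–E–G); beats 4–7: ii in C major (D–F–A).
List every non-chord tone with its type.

A4 (beat 2) — escape tone; E4 (beat 5) — appoggiatura.

The harmony at that moment is C major triad (C, E, G); A4 is not a chord tone.
It is approached by step up from G4 and left by leap down to E4.
Step in, leap out — an escape tone.
The harmony at that moment is D minor triad (D, F, A); E4 is not a chord tone.
It is approached by leap down from A4 and left by step up to F4.
Leap in, step out — an appoggiatura.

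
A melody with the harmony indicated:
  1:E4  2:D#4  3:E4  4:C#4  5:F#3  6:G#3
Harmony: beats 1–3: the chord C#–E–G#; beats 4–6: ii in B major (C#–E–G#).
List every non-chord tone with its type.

D#4 (beat 2) — neighbor tone; F#3 (beat 5) — appoggiatura.

The harmony at that moment is C# minor triad (C#, E, G#); D#4 is not a chord tone.
It is approached by step down from E4 and left by step up to E4.
Step away and step back to the same note — a neighbor tone (lower neighbor).
The harmony at that moment is C# minor triad (C#, E, G#); F#3 is not a chord tone.
It is approached by leap down from C#4 and left by step up to G#3.
Leap in, step out — an appoggiatura.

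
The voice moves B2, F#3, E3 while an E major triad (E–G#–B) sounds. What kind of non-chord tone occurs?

The harmony at that moment is E major triad (E, G#, B); F#3 is not a chord tone.
It is approached by leap up from B2 and left by step down to E3.
Leap in, step out — an appoggiatura.

F#3 is an appoggiatura.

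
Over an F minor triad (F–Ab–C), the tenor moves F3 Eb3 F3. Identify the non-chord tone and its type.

Eb3 is a neighbor tone.

The harmony at that moment is F minor triad (F, Ab, C); Eb3 is not a chord tone.
It is approached by step down from F3 and left by step up to F3.
Step away and step back to the same note — a neighbor tone (lower neighbor).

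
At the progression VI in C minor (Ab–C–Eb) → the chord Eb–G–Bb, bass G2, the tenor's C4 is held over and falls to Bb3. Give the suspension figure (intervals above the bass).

4–3 suspension.

At the second chord the bass is G2. The suspended C4 lies a fourth above the bass; after resolving down by step to Bb3, the interval above the bass becomes a third.
Suspension figures are named by those two intervals: 4–3.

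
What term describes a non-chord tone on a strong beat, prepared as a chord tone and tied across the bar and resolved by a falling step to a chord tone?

Approach: by preparation — the pitch is first a chord tone, then held (tied or repeated) while the harmony changes under it. Departure: down by step. Metric position: strong.
A prepared dissonance that resolves downward by step — a suspension. (The same figure resolving upward would be a retardation.)

Suspension.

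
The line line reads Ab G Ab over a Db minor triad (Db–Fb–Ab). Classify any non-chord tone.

G is a neighbor tone.

The harmony at that moment is Db minor triad (Db, Fb, Ab); G is not a chord tone.
It is approached by step down from Ab and left by step up to Ab.
Step away and step back to the same note — a neighbor tone (lower neighbor).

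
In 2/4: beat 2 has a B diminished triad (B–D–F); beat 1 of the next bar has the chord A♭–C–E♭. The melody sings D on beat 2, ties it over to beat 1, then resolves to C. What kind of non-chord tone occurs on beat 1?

Suspension.

The harmony at that moment is A♭ major triad (A♭, C, E♭); D is not a chord tone.
It is held over (the same pitch as the preceding D) and left by step down to C.
Held over from the previous chord and resolving down by step — a suspension.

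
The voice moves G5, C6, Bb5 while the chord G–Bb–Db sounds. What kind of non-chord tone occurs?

C6 is an appoggiatura.

The harmony at that moment is G diminished triad (G, Bb, Db); C6 is not a chord tone.
It is approached by leap up from G5 and left by step down to Bb5.
Leap in, step out — an appoggiatura.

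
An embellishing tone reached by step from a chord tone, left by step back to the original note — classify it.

Approach: by step. Departure: by step in the opposite direction, back to the starting pitch.
Stepwise on both sides but reversing to return to the same chord tone — a neighbor tone. (Had it continued onward in the same direction it would be a passing tone instead.)

Neighbor tone.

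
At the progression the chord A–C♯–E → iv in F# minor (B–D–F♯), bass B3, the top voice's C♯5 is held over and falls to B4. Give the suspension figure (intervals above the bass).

At the second chord the bass is B3. The suspended C♯5 lies a ninth above the bass; after resolving down by step to B4, the interval above the bass becomes an octave.
Suspension figures are named by those two intervals: 9–8.

9–8 suspension.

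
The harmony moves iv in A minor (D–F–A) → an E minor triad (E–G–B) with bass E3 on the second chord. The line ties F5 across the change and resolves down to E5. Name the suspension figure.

9–8 suspension.

At the second chord the bass is E3. The suspended F5 lies a ninth above the bass; after resolving down by step to E5, the interval above the bass becomes an octave.
Suspension figures are named by those two intervals: 9–8.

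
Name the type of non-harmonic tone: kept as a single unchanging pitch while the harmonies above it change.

Approach: none. Departure: none — a single pitch is sustained while the chords change around it, passing through harmonies that do not contain it.
No melodic motion at all; the dissonance is created entirely by the moving harmonies against the stationary note — a pedal tone (pedal point).

Pedal tone.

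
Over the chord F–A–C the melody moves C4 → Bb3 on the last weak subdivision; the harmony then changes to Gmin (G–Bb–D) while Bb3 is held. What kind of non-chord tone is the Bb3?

The harmony at that moment is F major triad (F, A, C); Bb3 is not a chord tone.
It is approached by step down from C4 and then sustained as the same pitch into the next harmony.
Arriving early and becoming a chord tone when the harmony changes — an anticipation.

Bb3 is an anticipation.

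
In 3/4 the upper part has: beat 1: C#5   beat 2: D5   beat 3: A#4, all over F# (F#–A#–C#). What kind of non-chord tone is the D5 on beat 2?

Escape tone.

The harmony at that moment is F# major triad (F#, A#, C#); D5 is not a chord tone.
It is approached by step up from C#5 and left by leap down to A#4.
Step in, leap out, on a weak beat — an escape tone.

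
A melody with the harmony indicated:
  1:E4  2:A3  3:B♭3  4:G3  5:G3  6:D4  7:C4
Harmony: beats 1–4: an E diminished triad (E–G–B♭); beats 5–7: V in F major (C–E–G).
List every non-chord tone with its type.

The harmony at that moment is E diminished triad (E, G, B♭); A3 is not a chord tone.
It is approached by leap down from E4 and left by step up to B♭3.
Leap in, step out — an appoggiatura.
The harmony at that moment is C major triad (C, E, G); D4 is not a chord tone.
It is approached by leap up from G3 and left by step down to C4.
Leap in, step out — an appoggiatura.

A3 (beat 2) — appoggiatura; D4 (beat 6) — appoggiatura.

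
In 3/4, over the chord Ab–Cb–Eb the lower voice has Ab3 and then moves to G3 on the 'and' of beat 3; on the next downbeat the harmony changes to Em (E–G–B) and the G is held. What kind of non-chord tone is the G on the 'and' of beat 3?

The harmony at that moment is Ab minor triad (Ab, Cb, Eb); G3 is not a chord tone.
It is approached by step down from Ab3 and then sustained as the same pitch into the next harmony.
Arriving early and becoming a chord tone when the harmony changes — an anticipation.

Anticipation.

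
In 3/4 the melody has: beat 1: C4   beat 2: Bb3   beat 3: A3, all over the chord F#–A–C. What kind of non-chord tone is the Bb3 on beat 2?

Passing tone.

The harmony at that moment is F# diminished triad (F#, A, C); Bb3 is not a chord tone.
It is approached by step down from C4 and left by step down to A3.
Step in, step out in the same direction — a passing tone.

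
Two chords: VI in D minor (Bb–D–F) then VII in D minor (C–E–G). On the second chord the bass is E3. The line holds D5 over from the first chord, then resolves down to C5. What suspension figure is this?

At the second chord the bass is E3. The suspended D5 lies a seventh above the bass; after resolving down by step to C5, the interval above the bass becomes a sixth.
Suspension figures are named by those two intervals: 7–6.

7–6 suspension.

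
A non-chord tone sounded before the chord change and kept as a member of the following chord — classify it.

Approach: ahead of the chord change (typically by step), so it is dissonant against the current harmony. Departure: none — the same pitch is restated or held and is a chord tone of the new harmony.
Dissonant first, consonant once the harmony catches up: the note simply arrives early — an anticipation. (The reverse timing, consonant first and dissonant after the change, would be a suspension or retardation.)

Anticipation.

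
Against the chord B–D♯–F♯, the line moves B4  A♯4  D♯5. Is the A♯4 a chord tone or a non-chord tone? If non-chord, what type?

Non-chord tone — an escape tone.

The harmony at that moment is B major triad (B, D♯, F♯); A♯4 is not a chord tone.
It is approached by step down from B4 and left by leap up to D♯5.
Step in, leap out — an escape tone.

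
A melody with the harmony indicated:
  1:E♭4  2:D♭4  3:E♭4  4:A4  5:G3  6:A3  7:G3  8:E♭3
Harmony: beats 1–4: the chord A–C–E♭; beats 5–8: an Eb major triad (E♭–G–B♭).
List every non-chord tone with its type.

The harmony at that moment is A diminished triad (A, C, E♭); D♭4 is not a chord tone.
It is approached by step down from E♭4 and left by step up to E♭4.
Step away and step back to the same note — a neighbor tone (lower neighbor).
The harmony at that moment is E♭ major triad (E♭, G, B♭); A3 is not a chord tone.
It is approached by step up from G3 and left by step down to G3.
Step away and step back to the same note — a neighbor tone (upper neighbor).

D♭4 (beat 2) — neighbor tone; A3 (beat 6) — neighbor tone.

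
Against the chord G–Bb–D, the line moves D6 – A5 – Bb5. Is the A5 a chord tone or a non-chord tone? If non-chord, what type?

Non-chord tone — an appoggiatura.

The harmony at that moment is G minor triad (G, Bb, D); A5 is not a chord tone.
It is approached by leap down from D6 and left by step up to Bb5.
Leap in, step out — an appoggiatura.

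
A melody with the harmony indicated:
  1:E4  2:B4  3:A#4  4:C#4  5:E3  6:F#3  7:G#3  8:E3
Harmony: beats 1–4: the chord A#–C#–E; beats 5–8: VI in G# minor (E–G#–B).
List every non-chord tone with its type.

The harmony at that moment is A# diminished triad (A#, C#, E); B4 is not a chord tone.
It is approached by leap up from E4 and left by step down to A#4.
Leap in, step out — an appoggiatura.
The harmony at that moment is E major triad (E, G#, B); F#3 is not a chord tone.
It is approached by step up from E3 and left by step up to G#3.
Step in, step out in the same direction — a passing tone.

B4 (beat 2) — appoggiatura; F#3 (beat 6) — passing tone.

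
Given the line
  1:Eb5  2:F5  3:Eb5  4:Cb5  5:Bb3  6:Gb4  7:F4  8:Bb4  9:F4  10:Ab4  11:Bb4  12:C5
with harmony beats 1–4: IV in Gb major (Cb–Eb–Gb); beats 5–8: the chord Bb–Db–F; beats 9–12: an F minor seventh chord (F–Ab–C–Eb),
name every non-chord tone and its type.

The harmony at that moment is Cb major triad (Cb, Eb, Gb); F5 is not a chord tone.
It is approached by step up from Eb5 and left by step down to Eb5.
Step away and step back to the same note — a neighbor tone (upper neighbor).
The harmony at that moment is Bb minor triad (Bb, Db, F); Gb4 is not a chord tone.
It is approached by leap up from Bb3 and left by step down to F4.
Leap in, step out — an appoggiatura.
The harmony at that moment is F minor seventh chord (F, Ab, C, Eb); Bb4 is not a chord tone.
It is approached by step up from Ab4 and left by step up to C5.
Step in, step out in the same direction — a passing tone.

F5 (beat 2) — neighbor tone; Gb4 (beat 6) — appoggiatura; Bb4 (beat 11) — passing tone.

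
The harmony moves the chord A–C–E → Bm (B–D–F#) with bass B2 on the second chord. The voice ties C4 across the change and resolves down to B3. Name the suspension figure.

9–8 suspension.

At the second chord the bass is B2. The suspended C4 lies a ninth above the bass; after resolving down by step to B3, the interval above the bass becomes an octave.
Suspension figures are named by those two intervals: 9–8.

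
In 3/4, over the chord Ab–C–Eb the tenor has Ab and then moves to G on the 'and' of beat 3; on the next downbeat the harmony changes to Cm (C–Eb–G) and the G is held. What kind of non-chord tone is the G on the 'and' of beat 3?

Anticipation.

The harmony at that moment is Ab major triad (Ab, C, Eb); G is not a chord tone.
It is approached by step down from Ab and then sustained as the same pitch into the next harmony.
Arriving early and becoming a chord tone when the harmony changes — an anticipation.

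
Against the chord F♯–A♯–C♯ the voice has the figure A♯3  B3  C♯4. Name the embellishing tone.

The harmony at that moment is F♯ major triad (F♯, A♯, C♯); B3 is not a chord tone.
It is approached by step up from A♯3 and left by step up to C♯4.
Step in, step out in the same direction — a passing tone.

B3 is a passing tone.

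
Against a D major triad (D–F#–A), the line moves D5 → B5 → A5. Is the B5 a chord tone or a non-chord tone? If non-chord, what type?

The harmony at that moment is D major triad (D, F#, A); B5 is not a chord tone.
It is approached by leap up from D5 and left by step down to A5.
Leap in, step out — an appoggiatura.

Non-chord tone — an appoggiatura.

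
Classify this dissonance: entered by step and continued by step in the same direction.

Approach: by step. Departure: by step, continuing in the same direction.
Stepwise on both sides with no change of direction means the note fills in the space between two different chord tones — a passing tone. (Had it turned back to its starting note it would be a neighbor tone instead.)

Passing tone.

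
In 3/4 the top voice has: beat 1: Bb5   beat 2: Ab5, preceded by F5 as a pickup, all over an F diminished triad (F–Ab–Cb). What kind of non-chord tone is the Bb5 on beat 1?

The harmony at that moment is F diminished triad (F, Ab, Cb); Bb5 is not a chord tone.
It is approached by leap up from F5 and left by step down to Ab5.
Leap in, step out, metrically accented — an appoggiatura.

Appoggiatura.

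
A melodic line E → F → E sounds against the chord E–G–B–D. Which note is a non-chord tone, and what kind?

The harmony at that moment is E minor seventh chord (E, G, B, D); F is not a chord tone.
It is approached by step up from E and left by step down to E.
Step away and step back to the same note — a neighbor tone (upper neighbor).

F is a neighbor tone.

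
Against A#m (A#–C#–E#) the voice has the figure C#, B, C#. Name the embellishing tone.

B is a neighbor tone.

The harmony at that moment is A# minor triad (A#, C#, E#); B is not a chord tone.
It is approached by step down from C# and left by step up to C#.
Step away and step back to the same note — a neighbor tone (lower neighbor).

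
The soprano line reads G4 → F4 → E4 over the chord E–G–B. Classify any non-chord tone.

F4 is a passing tone.

The harmony at that moment is E minor triad (E, G, B); F4 is not a chord tone.
It is approached by step down from G4 and left by step down to E4.
Step in, step out in the same direction — a passing tone.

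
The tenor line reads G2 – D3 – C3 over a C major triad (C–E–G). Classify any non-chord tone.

The harmony at that moment is C major triad (C, E, G); D3 is not a chord tone.
It is approached by leap up from G2 and left by step down to C3.
Leap in, step out — an appoggiatura.

D3 is an appoggiatura.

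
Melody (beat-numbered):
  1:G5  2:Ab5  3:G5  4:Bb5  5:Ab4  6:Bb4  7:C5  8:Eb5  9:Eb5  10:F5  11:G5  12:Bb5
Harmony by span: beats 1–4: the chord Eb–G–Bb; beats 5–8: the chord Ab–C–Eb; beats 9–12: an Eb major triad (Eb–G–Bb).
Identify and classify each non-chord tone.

Ab5 (beat 2) — neighbor tone; Bb4 (beat 6) — passing tone; F5 (beat 10) — passing tone.

The harmony at that moment is Eb major triad (Eb, G, Bb); Ab5 is not a chord tone.
It is approached by step up from G5 and left by step down to G5.
Step away and step back to the same note — a neighbor tone (upper neighbor).
The harmony at that moment is Ab major triad (Ab, C, Eb); Bb4 is not a chord tone.
It is approached by step up from Ab4 and left by step up to C5.
Step in, step out in the same direction — a passing tone.
The harmony at that moment is Eb major triad (Eb, G, Bb); F5 is not a chord tone.
It is approached by step up from Eb5 and left by step up to G5.
Step in, step out in the same direction — a passing tone.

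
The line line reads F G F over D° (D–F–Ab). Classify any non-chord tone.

The harmony at that moment is D diminished triad (D, F, Ab); G is not a chord tone.
It is approached by step up from F and left by step down to F.
Step away and step back to the same note — a neighbor tone (upper neighbor).

G is a neighbor tone.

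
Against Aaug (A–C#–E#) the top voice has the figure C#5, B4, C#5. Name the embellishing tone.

The harmony at that moment is A augmented triad (A, C#, E#); B4 is not a chord tone.
It is approached by step down from C#5 and left by step up to C#5.
Step away and step back to the same note — a neighbor tone (lower neighbor).

B4 is a neighbor tone.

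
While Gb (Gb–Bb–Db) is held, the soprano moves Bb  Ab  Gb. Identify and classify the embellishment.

The harmony at that moment is Gb major triad (Gb, Bb, Db); Ab is not a chord tone.
It is approached by step down from Bb and left by step down to Gb.
Step in, step out in the same direction — a passing tone.

Ab is a passing tone.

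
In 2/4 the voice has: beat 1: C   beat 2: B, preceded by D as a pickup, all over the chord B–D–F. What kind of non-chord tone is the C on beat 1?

Passing tone.

The harmony at that moment is B diminished triad (B, D, F); C is not a chord tone.
It is approached by step down from D and left by step down to B.
Step in, step out in the same direction — a passing tone.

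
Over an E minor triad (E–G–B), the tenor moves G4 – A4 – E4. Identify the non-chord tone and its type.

A4 is an escape tone.

The harmony at that moment is E minor triad (E, G, B); A4 is not a chord tone.
It is approached by step up from G4 and left by leap down to E4.
Step in, leap out — an escape tone.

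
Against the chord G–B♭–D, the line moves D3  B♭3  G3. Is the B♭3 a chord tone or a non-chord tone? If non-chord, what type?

Chord tone (the third of G minor triad).

G minor triad contains G, B♭, D; B♭ is the third, so it is a chord tone.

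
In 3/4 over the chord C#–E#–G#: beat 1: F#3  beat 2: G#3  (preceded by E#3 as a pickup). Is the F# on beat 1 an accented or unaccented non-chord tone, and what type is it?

Accented passing tone.

The harmony at that moment is C# major triad (C#, E#, G#); F#3 is not a chord tone.
It is approached by step up from E#3 and left by step up to G#3.
Step in, step out in the same direction — a passing tone.
It falls on the downbeat, so it is accented.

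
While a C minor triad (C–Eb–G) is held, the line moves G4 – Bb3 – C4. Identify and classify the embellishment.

Bb3 is an appoggiatura.

The harmony at that moment is C minor triad (C, Eb, G); Bb3 is not a chord tone.
It is approached by leap down from G4 and left by step up to C4.
Leap in, step out — an appoggiatura.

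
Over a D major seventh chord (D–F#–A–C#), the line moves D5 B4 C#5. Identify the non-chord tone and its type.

The harmony at that moment is D major seventh chord (D, F#, A, C#); B4 is not a chord tone.
It is approached by leap down from D5 and left by step up to C#5.
Leap in, step out — an appoggiatura.

B4 is an appoggiatura.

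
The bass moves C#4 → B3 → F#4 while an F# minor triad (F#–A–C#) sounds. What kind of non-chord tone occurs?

The harmony at that moment is F# minor triad (F#, A, C#); B3 is not a chord tone.
It is approached by step down from C#4 and left by leap up to F#4.
Step in, leap out — an escape tone.

B3 is an escape tone.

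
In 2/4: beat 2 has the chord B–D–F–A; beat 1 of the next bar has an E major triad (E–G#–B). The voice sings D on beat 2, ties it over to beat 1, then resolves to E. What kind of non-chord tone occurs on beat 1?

The harmony at that moment is E major triad (E, G#, B); D is not a chord tone.
It is held over (the same pitch as the preceding D) and left by step up to E.
Held over from the previous chord and resolving up by step — a retardation.

Retardation.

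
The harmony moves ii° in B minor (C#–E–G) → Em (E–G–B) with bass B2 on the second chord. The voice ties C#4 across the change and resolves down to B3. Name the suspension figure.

9–8 suspension.

At the second chord the bass is B2. The suspended C#4 lies a ninth above the bass; after resolving down by step to B3, the interval above the bass becomes an octave.
Suspension figures are named by those two intervals: 9–8.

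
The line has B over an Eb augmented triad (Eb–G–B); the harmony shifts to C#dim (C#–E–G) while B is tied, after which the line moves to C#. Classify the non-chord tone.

B is a retardation.

The harmony at that moment is C# diminished triad (C#, E, G); B is not a chord tone.
It is held over (the same pitch as the preceding B) and left by step up to C#.
Held over from the previous chord and resolving up by step — a retardation.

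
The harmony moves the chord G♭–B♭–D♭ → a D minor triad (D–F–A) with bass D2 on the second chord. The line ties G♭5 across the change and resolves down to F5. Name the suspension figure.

At the second chord the bass is D2. The suspended G♭5 lies a fourth above the bass; after resolving down by step to F5, the interval above the bass becomes a third.
Suspension figures are named by those two intervals: 4–3.

4–3 suspension.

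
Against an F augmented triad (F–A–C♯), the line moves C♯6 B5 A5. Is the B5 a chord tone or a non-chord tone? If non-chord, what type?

The harmony at that moment is F augmented triad (F, A, C♯); B5 is not a chord tone.
It is approached by step down from C♯6 and left by step down to A5.
Step in, step out in the same direction — a passing tone.

Non-chord tone — a passing tone.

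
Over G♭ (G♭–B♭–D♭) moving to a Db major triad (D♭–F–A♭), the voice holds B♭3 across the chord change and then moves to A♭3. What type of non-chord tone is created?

B♭3 is a suspension.

The harmony at that moment is D♭ major triad (D♭, F, A♭); B♭3 is not a chord tone.
It is held over (the same pitch as the preceding B♭3) and left by step down to A♭3.
Held over from the previous chord and resolving down by step — a suspension.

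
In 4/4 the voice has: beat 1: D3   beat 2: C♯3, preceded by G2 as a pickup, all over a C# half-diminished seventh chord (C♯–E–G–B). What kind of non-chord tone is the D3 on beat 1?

The harmony at that moment is C♯ half-diminished seventh chord (C♯, E, G, B); D3 is not a chord tone.
It is approached by leap up from G2 and left by step down to C♯3.
Leap in, step out, metrically accented — an appoggiatura.

Appoggiatura.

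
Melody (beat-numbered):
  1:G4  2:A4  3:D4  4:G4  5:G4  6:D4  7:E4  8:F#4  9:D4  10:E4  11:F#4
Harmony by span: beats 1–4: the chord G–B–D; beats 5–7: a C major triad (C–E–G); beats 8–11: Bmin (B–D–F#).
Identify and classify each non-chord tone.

The harmony at that moment is G major triad (G, B, D); A4 is not a chord tone.
It is approached by step up from G4 and left by leap down to D4.
Step in, leap out — an escape tone.
The harmony at that moment is C major triad (C, E, G); D4 is not a chord tone.
It is approached by leap down from G4 and left by step up to E4.
Leap in, step out — an appoggiatura.
The harmony at that moment is B minor triad (B, D, F#); E4 is not a chord tone.
It is approached by step up from D4 and left by step up to F#4.
Step in, step out in the same direction — a passing tone.

A4 (beat 2) — escape tone; D4 (beat 6) — appoggiatura; E4 (beat 10) — passing tone.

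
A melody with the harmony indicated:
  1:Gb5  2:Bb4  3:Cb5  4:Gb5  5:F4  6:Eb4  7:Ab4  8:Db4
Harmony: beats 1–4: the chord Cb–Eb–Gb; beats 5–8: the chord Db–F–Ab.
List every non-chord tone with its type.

The harmony at that moment is Cb major triad (Cb, Eb, Gb); Bb4 is not a chord tone.
It is approached by leap down from Gb5 and left by step up to Cb5.
Leap in, step out — an appoggiatura.
The harmony at that moment is Db major triad (Db, F, Ab); Eb4 is not a chord tone.
It is approached by step down from F4 and left by leap up to Ab4.
Step in, leap out — an escape tone.

Bb4 (beat 2) — appoggiatura; Eb4 (beat 6) — escape tone.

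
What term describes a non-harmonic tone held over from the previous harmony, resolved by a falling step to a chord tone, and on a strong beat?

Approach: by preparation — the pitch is first a chord tone, then held (tied or repeated) while the harmony changes under it. Departure: down by step. Metric position: strong.
A prepared dissonance that resolves downward by step — a suspension. (The same figure resolving upward would be a retardation.)

Suspension.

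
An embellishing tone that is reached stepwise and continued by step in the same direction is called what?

Approach: by step. Departure: by step, continuing in the same direction.
Stepwise on both sides with no change of direction means the note fills in the space between two different chord tones — a passing tone. (Had it turned back to its starting note it would be a neighbor tone instead.)

Passing tone.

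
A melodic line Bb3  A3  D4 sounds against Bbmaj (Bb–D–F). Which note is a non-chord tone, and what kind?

The harmony at that moment is Bb major triad (Bb, D, F); A3 is not a chord tone.
It is approached by step down from Bb3 and left by leap up to D4.
Step in, leap out — an escape tone.

A3 is an escape tone.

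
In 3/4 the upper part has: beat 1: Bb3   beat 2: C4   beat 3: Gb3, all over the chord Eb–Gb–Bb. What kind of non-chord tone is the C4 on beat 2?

Escape tone.

The harmony at that moment is Eb minor triad (Eb, Gb, Bb); C4 is not a chord tone.
It is approached by step up from Bb3 and left by leap down to Gb3.
Step in, leap out, on a weak beat — an escape tone.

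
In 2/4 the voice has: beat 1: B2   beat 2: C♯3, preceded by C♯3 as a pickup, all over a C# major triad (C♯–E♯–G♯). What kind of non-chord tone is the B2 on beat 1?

Lower neighbor tone.

The harmony at that moment is C♯ major triad (C♯, E♯, G♯); B2 is not a chord tone.
It is approached by step down from C♯3 and left by step up to C♯3.
Step away and step back to the same note — a neighbor tone (lower neighbor).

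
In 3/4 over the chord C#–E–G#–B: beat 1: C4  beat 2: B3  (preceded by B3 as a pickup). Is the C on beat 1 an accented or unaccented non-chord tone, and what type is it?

The harmony at that moment is C# minor seventh chord (C#, E, G#, B); C4 is not a chord tone.
It is approached by step up from B3 and left by step down to B3.
Step away and step back to the same note — a neighbor tone (upper neighbor).
It falls on the downbeat, so it is accented.

Accented neighbor tone.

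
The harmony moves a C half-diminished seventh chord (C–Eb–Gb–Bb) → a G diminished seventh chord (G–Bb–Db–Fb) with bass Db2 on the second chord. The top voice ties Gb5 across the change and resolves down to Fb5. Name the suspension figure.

4–3 suspension.

At the second chord the bass is Db2. The suspended Gb5 lies a fourth above the bass; after resolving down by step to Fb5, the interval above the bass becomes a third.
Suspension figures are named by those two intervals: 4–3.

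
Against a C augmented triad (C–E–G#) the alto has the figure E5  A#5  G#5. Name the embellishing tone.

The harmony at that moment is C augmented triad (C, E, G#); A#5 is not a chord tone.
It is approached by leap up from E5 and left by step down to G#5.
Leap in, step out — an appoggiatura.

A#5 is an appoggiatura.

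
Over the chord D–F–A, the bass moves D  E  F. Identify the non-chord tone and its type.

E is a passing tone.

The harmony at that moment is D minor triad (D, F, A); E is not a chord tone.
It is approached by step up from D and left by step up to F.
Step in, step out in the same direction — a passing tone.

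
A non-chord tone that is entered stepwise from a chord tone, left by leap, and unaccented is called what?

Escape tone.

Approach: by step. Departure: by leap. Metric position: weak.
Step in, leap out, from a weak position — an escape tone (échappée). (It is the mirror image of the appoggiatura, which leaps in and steps out on a strong beat.)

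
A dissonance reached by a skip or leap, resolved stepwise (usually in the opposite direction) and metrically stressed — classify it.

Appoggiatura.

Approach: by leap. Departure: by step. Metric position: strong.
Leap in, step out, in a metrically strong position — an appoggiatura. (It is the mirror image of the escape tone, which steps in and leaps out from a weak position.)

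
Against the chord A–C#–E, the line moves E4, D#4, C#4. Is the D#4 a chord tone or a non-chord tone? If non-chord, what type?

Non-chord tone — a passing tone.

The harmony at that moment is A major triad (A, C#, E); D#4 is not a chord tone.
It is approached by step down from E4 and left by step down to C#4.
Step in, step out in the same direction — a passing tone.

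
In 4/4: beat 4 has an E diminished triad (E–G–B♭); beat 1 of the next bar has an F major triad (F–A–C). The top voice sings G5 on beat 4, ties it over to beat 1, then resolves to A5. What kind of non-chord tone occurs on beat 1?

Retardation.

The harmony at that moment is F major triad (F, A, C); G5 is not a chord tone.
It is held over (the same pitch as the preceding G5) and left by step up to A5.
Held over from the previous chord and resolving up by step — a retardation.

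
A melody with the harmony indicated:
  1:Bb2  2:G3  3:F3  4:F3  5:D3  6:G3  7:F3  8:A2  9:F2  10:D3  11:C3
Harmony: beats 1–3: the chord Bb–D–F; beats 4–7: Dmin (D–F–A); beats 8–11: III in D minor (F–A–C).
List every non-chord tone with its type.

G3 (beat 2) — appoggiatura; G3 (beat 6) — appoggiatura; D3 (beat 10) — appoggiatura.

The harmony at that moment is Bb major triad (Bb, D, F); G3 is not a chord tone.
It is approached by leap up from Bb2 and left by step down to F3.
Leap in, step out — an appoggiatura.
The harmony at that moment is D minor triad (D, F, A); G3 is not a chord tone.
It is approached by leap up from D3 and left by step down to F3.
Leap in, step out — an appoggiatura.
The harmony at that moment is F major triad (F, A, C); D3 is not a chord tone.
It is approached by leap up from F2 and left by step down to C3.
Leap in, step out — an appoggiatura.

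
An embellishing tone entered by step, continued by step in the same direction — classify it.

Approach: by step. Departure: by step, continuing in the same direction.
Stepwise on both sides with no change of direction means the note fills in the space between two different chord tones — a passing tone. (Had it turned back to its starting note it would be a neighbor tone instead.)

Passing tone.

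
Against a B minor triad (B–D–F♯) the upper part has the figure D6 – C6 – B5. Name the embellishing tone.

The harmony at that moment is B minor triad (B, D, F♯); C6 is not a chord tone.
It is approached by step down from D6 and left by step down to B5.
Step in, step out in the same direction — a passing tone.

C6 is a passing tone.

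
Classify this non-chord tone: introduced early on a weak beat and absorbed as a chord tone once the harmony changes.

Anticipation.

Approach: ahead of the chord change (typically by step), so it is dissonant against the current harmony. Departure: none — the same pitch is restated or held and is a chord tone of the new harmony.
Dissonant first, consonant once the harmony catches up: the note simply arrives early — an anticipation. (The reverse timing, consonant first and dissonant after the change, would be a suspension or retardation.)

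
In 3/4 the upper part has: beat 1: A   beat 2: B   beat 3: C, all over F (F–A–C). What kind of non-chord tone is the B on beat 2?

Passing tone.

The harmony at that moment is F major triad (F, A, C); B is not a chord tone.
It is approached by step up from A and left by step up to C.
Step in, step out in the same direction — a passing tone.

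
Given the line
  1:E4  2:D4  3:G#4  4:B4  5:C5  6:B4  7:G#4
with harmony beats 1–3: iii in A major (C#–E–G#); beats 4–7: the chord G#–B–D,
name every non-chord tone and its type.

D4 (beat 2) — escape tone; C5 (beat 5) — neighbor tone.

The harmony at that moment is C# minor triad (C#, E, G#); D4 is not a chord tone.
It is approached by step down from E4 and left by leap up to G#4.
Step in, leap out — an escape tone.
The harmony at that moment is G# diminished triad (G#, B, D); C5 is not a chord tone.
It is approached by step up from B4 and left by step down to B4.
Step away and step back to the same note — a neighbor tone (upper neighbor).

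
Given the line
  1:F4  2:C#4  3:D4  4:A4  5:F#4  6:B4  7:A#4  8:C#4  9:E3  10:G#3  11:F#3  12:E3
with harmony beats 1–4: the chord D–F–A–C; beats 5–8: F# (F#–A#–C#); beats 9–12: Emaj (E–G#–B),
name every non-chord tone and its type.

C#4 (beat 2) — appoggiatura; B4 (beat 6) — appoggiatura; F#3 (beat 11) — passing tone.

The harmony at that moment is D minor seventh chord (D, F, A, C); C#4 is not a chord tone.
It is approached by leap down from F4 and left by step up to D4.
Leap in, step out — an appoggiatura.
The harmony at that moment is F# major triad (F#, A#, C#); B4 is not a chord tone.
It is approached by leap up from F#4 and left by step down to A#4.
Leap in, step out — an appoggiatura.
The harmony at that moment is E major triad (E, G#, B); F#3 is not a chord tone.
It is approached by step down from G#3 and left by step down to E3.
Step in, step out in the same direction — a passing tone.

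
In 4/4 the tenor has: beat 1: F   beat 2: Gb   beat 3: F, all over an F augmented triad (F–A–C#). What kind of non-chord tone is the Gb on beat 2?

Upper neighbor tone.

The harmony at that moment is F augmented triad (F, A, C#); Gb is not a chord tone.
It is approached by step up from F and left by step down to F.
Step away and step back to the same note — a neighbor tone (upper neighbor).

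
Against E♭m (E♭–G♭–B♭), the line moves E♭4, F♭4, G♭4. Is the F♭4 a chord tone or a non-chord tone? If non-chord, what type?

Non-chord tone — a passing tone.

The harmony at that moment is E♭ minor triad (E♭, G♭, B♭); F♭4 is not a chord tone.
It is approached by step up from E♭4 and left by step up to G♭4.
Step in, step out in the same direction — a passing tone.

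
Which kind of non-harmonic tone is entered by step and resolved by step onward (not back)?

Approach: by step. Departure: by step, continuing in the same direction.
Stepwise on both sides with no change of direction means the note fills in the space between two different chord tones — a passing tone. (Had it turned back to its starting note it would be a neighbor tone instead.)

Passing tone.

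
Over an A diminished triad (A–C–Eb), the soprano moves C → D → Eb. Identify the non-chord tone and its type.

D is a passing tone.

The harmony at that moment is A diminished triad (A, C, Eb); D is not a chord tone.
It is approached by step up from C and left by step up to Eb.
Step in, step out in the same direction — a passing tone.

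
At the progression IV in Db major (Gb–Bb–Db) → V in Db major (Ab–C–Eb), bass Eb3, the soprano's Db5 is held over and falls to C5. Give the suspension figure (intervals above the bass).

7–6 suspension.

At the second chord the bass is Eb3. The suspended Db5 lies a seventh above the bass; after resolving down by step to C5, the interval above the bass becomes a sixth.
Suspension figures are named by those two intervals: 7–6.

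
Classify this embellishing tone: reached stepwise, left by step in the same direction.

Approach: by step. Departure: by step, continuing in the same direction.
Stepwise on both sides with no change of direction means the note fills in the space between two different chord tones — a passing tone. (Had it turned back to its starting note it would be a neighbor tone instead.)

Passing tone.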